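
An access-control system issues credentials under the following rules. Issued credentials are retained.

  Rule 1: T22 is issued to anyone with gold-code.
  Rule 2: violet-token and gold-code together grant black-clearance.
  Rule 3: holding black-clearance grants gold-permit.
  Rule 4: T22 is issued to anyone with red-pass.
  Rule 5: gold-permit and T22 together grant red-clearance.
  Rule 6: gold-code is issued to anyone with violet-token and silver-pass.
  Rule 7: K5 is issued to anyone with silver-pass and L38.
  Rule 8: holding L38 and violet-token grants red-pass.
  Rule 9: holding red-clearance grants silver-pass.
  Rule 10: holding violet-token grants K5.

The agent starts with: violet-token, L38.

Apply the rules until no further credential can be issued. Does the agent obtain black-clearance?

No

black-clearance would need violet-token and gold-code (Rule 2), but gold-code is never granted.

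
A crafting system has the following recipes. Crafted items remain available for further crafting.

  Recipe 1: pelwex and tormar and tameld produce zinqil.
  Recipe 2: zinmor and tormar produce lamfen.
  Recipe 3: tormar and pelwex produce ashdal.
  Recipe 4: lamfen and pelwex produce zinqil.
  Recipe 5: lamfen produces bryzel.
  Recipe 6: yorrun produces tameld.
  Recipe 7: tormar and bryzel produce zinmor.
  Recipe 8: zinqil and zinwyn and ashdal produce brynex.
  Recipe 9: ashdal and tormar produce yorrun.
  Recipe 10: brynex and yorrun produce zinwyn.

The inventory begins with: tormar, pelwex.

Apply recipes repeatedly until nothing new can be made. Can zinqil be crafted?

Yes

tormar and pelwex → ashdal (Recipe 3).
Using Recipe 9, ashdal and tormar make yorrun.
Using Recipe 6, yorrun makes tameld.
pelwex and tormar and tameld → zinqil (Recipe 1).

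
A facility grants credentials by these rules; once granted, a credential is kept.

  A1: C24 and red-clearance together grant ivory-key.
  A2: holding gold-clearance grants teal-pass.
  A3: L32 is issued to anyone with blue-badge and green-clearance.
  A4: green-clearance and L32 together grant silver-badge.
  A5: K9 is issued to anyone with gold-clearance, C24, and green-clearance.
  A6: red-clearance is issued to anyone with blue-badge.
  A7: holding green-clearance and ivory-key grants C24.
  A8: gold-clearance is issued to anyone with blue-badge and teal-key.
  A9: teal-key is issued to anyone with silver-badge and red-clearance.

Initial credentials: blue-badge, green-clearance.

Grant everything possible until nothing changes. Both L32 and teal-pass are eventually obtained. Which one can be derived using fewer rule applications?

L32: Holding blue-badge and green-clearance grants L32 (A3). [1 rule application]
teal-pass: Holding blue-badge and green-clearance grants L32 (A3). Holding blue-badge grants red-clearance (A6). Holding green-clearance and L32 grants silver-badge (A4). Holding silver-badge and red-clearance grants teal-key (A9). Holding blue-badge and teal-key grants gold-clearance (A8). Holding gold-clearance grants teal-pass (A2). [6 rule applications]
L32 needs fewer.

L32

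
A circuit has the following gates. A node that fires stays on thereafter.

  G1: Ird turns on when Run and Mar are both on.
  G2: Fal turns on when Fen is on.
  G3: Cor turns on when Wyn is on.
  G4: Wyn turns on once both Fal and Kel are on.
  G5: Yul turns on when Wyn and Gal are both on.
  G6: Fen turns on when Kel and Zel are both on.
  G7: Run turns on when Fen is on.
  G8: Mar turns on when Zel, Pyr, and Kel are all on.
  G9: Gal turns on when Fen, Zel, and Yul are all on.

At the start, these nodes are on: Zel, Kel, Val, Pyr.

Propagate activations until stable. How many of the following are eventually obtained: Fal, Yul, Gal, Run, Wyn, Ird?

G6: Kel and Zel on → Fen on.
G8: Zel, Pyr, and Kel on → Mar on.
Fen is on, so Fal turns on (G2).
G7: Fen on → Run on.
G1: Run and Mar on → Ird on.
Fal and Kel are on, so Wyn turns on (G4).
Fal: reached.
Yul would need Wyn and Gal (G5), but Gal never turns on.
Gal would need Fen, Zel, and Yul (G9), but Yul never turns on.
Run: reached.
Wyn: reached.
Ird: reached.
Reached: Fal, Run, Wyn, and Ird — 4 of the 6.

4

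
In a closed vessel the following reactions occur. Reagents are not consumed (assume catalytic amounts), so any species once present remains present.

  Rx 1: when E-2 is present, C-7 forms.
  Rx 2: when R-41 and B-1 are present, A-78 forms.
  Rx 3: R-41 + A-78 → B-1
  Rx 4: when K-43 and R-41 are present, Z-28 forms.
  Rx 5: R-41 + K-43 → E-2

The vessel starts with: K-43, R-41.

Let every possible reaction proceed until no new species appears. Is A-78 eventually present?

A-78 would need R-41 and B-1 (Rx 2), but B-1 never forms.

No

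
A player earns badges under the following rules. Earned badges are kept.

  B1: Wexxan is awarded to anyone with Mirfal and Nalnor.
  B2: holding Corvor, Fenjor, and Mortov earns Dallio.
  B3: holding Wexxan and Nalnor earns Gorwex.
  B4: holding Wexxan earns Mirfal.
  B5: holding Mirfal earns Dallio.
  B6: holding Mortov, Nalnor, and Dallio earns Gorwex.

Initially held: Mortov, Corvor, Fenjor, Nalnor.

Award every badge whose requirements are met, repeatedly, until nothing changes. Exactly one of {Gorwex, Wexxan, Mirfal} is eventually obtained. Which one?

With Corvor, Fenjor, and Mortov, Dallio is earned (B2).
With Mortov, Nalnor, and Dallio, Gorwex is earned (B6).
Wexxan would need Mirfal and Nalnor (B1), but Mirfal is never earned. Mirfal would need Wexxan (B4), but Wexxan is never earned.

Gorwex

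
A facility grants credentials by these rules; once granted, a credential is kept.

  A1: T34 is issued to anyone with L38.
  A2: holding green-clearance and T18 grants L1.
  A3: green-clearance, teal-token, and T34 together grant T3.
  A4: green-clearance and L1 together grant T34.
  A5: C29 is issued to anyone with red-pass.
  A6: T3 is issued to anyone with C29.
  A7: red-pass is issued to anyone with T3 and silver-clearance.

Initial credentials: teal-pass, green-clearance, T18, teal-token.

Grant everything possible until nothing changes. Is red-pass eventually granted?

red-pass would need T3 and silver-clearance (A7), but silver-clearance is never granted.

No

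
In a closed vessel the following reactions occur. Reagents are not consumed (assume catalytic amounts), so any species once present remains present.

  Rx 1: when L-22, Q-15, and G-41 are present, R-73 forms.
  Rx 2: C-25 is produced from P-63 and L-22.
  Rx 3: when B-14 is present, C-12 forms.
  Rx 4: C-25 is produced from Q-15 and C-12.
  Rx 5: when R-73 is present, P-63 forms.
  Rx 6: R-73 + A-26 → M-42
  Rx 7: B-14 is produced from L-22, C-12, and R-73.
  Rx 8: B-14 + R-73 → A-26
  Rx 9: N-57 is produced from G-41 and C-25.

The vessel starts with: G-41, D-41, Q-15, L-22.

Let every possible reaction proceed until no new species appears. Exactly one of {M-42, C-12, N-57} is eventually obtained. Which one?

L-22, Q-15, and G-41 present → R-73 forms (Rx 1).
R-73 present → P-63 forms (Rx 5).
P-63 and L-22 present → C-25 forms (Rx 2).
G-41 and C-25 present → N-57 forms (Rx 9).
C-12 would need B-14 (Rx 3), but B-14 never forms. M-42 would need R-73 and A-26 (Rx 6), but A-26 never forms.

N-57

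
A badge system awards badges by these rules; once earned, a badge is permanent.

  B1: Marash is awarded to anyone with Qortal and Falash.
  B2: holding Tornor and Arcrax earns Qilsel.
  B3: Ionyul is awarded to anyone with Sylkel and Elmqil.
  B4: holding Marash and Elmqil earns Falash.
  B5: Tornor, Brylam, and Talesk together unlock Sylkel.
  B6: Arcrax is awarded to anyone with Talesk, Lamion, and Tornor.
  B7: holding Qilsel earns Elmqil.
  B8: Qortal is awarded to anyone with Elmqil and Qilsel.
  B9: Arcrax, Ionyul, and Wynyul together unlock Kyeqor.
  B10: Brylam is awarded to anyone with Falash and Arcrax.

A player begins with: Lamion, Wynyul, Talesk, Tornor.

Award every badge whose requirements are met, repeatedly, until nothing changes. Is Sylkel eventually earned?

No

Sylkel would need Tornor, Brylam, and Talesk (B5), but Brylam is never earned.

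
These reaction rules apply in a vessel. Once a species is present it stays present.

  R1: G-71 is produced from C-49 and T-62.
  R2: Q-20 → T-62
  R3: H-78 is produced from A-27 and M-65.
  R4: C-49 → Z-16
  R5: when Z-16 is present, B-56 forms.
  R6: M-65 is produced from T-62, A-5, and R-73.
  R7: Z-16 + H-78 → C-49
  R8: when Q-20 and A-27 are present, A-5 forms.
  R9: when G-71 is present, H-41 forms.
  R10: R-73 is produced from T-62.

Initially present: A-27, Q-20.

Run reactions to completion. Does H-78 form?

Yes

Q-20 present → T-62 forms (R2).
Q-20 and A-27 present → A-5 forms (R8).
T-62 present → R-73 forms (R10).
T-62, A-5, and R-73 present → M-65 forms (R6).
A-27 and M-65 present → H-78 forms (R3).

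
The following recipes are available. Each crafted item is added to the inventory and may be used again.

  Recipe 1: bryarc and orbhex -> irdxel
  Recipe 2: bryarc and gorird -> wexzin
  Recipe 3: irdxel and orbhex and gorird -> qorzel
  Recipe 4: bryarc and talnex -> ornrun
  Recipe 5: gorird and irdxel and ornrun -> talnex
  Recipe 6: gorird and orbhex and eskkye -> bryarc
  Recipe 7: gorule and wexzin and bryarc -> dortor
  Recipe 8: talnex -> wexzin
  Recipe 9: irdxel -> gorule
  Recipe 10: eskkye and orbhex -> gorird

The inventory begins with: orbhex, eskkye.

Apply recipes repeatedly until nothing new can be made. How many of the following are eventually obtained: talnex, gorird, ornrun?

1

Using Recipe 10, eskkye and orbhex make gorird.
talnex would need gorird, irdxel, and ornrun (Recipe 5), but ornrun is never obtained.
gorird: reached.
ornrun would need bryarc and talnex (Recipe 4), but talnex is never obtained.
Reached: gorird — 1 of the 3.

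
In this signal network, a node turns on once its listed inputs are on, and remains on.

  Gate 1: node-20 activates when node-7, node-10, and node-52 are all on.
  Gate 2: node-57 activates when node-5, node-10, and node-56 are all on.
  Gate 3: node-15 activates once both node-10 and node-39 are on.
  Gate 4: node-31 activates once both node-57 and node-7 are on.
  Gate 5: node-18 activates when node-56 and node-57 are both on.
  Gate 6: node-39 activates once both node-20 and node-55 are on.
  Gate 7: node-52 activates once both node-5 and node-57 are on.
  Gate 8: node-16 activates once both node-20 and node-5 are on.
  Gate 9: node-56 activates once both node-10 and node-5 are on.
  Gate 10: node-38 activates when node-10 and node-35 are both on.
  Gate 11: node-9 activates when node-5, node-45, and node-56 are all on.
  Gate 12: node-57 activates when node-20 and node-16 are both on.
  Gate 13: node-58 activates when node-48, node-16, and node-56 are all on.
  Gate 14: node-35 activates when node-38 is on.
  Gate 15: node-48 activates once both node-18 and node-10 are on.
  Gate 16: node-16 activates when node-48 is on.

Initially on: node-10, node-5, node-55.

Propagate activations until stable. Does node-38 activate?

node-38 would need node-10 and node-35 (Gate 10), but node-35 never turns on.

No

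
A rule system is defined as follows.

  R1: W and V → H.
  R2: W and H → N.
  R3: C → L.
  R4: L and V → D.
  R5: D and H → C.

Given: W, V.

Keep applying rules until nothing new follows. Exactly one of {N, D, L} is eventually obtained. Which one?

W and V hold, so H follows (R1).
From W and H, R2 gives N.
L would need C (R3), but C is never established. D would need L and V (R4), but L is never established.

N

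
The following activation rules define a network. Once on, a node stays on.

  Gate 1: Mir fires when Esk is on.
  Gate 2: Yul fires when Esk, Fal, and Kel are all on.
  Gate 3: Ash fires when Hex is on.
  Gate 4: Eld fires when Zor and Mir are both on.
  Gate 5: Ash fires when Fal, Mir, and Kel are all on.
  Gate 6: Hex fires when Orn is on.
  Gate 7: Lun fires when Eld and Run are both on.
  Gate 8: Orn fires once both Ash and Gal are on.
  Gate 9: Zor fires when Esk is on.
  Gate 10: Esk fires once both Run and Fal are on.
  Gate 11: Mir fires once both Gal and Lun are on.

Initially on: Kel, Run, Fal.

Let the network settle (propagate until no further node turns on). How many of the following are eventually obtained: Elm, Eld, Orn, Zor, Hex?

Run and Fal are on, so Esk fires (Gate 10).
Esk is on, so Zor fires (Gate 9).
Esk is on, so Mir fires (Gate 1).
Gate 4: Zor and Mir on → Eld on.
No rule produces Elm, and it is not given.
Eld: reached.
Orn would need Ash and Gal (Gate 8), but Gal never turns on.
Zor: reached.
Hex would need Orn (Gate 6), but Orn never turns on.
Reached: Eld and Zor — 2 of the 5.

2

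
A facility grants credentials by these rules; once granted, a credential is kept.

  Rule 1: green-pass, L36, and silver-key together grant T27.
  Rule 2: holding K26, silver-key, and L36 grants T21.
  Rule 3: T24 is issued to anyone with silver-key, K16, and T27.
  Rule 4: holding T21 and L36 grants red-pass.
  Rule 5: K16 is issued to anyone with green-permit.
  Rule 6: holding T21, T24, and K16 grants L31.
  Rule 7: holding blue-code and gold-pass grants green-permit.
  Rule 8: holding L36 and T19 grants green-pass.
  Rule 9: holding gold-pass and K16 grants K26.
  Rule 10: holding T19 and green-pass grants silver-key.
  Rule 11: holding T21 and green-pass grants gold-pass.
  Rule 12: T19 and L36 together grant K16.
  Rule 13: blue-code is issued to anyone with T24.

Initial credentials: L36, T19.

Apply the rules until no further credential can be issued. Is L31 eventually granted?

No

L31 would need T21, T24, and K16 (Rule 6), but T21 is never granted.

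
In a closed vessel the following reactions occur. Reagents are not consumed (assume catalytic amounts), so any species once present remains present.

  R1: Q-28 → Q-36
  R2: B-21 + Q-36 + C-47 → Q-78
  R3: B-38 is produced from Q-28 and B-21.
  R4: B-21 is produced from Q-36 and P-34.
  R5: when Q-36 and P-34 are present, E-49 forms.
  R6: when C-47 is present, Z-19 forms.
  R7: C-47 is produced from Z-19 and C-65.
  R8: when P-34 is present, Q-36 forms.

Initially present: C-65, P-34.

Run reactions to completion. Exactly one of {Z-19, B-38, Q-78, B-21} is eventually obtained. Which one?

B-21

P-34 present → Q-36 forms (R8).
Q-36 and P-34 present → B-21 forms (R4).
B-38 would need Q-28 and B-21 (R3), but Q-28 never forms. Z-19 would need C-47 (R6), but C-47 never forms. Q-78 would need B-21, Q-36, and C-47 (R2), but C-47 never forms.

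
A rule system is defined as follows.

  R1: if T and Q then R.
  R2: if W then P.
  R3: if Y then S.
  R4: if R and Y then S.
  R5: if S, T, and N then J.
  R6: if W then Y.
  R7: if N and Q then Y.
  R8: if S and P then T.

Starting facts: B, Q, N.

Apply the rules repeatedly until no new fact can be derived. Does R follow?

No

R would need T and Q (R1), but T is never established.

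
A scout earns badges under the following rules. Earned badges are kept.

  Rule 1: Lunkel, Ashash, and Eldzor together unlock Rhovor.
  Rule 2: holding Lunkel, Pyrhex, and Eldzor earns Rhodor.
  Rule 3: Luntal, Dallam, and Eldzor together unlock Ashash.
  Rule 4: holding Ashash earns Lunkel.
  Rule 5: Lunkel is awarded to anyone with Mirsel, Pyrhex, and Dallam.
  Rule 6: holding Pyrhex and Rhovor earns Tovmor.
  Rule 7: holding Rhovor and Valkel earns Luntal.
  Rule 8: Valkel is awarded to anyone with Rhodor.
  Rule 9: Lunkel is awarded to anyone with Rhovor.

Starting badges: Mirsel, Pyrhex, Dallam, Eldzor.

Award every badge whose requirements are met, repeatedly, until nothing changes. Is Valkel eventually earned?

Yes

With Mirsel, Pyrhex, and Dallam, Lunkel is earned (Rule 5).
With Lunkel, Pyrhex, and Eldzor, Rhodor is earned (Rule 2).
With Rhodor, Valkel is earned (Rule 8).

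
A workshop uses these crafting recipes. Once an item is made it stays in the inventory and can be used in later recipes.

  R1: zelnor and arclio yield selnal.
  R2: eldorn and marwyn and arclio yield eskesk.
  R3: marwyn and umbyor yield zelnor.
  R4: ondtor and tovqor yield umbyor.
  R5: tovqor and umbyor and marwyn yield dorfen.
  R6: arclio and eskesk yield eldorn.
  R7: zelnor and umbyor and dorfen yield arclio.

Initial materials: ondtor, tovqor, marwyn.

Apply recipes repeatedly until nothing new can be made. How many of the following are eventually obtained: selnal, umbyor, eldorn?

2

Using R4, ondtor and tovqor make umbyor.
marwyn and umbyor → zelnor (R3).
Using R5, tovqor, umbyor, and marwyn make dorfen.
Using R7, zelnor, umbyor, and dorfen make arclio.
zelnor and arclio → selnal (R1).
selnal: reached.
umbyor: reached.
eldorn would need arclio and eskesk (R6), but eskesk is never obtained.
Reached: selnal and umbyor — 2 of the 3.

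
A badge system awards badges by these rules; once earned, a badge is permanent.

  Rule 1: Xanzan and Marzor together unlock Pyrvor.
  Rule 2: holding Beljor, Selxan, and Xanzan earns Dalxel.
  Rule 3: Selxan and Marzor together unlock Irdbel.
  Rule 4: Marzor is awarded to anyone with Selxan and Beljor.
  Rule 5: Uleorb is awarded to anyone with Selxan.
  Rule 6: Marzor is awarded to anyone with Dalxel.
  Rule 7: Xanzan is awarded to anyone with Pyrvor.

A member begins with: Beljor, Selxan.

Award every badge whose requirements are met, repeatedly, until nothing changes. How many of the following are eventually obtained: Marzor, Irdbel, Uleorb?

3

With Selxan, Uleorb is earned (Rule 5).
With Selxan and Beljor, Marzor is earned (Rule 4).
With Selxan and Marzor, Irdbel is earned (Rule 3).
Marzor: reached.
Irdbel: reached.
Uleorb: reached.
All 3 are reached.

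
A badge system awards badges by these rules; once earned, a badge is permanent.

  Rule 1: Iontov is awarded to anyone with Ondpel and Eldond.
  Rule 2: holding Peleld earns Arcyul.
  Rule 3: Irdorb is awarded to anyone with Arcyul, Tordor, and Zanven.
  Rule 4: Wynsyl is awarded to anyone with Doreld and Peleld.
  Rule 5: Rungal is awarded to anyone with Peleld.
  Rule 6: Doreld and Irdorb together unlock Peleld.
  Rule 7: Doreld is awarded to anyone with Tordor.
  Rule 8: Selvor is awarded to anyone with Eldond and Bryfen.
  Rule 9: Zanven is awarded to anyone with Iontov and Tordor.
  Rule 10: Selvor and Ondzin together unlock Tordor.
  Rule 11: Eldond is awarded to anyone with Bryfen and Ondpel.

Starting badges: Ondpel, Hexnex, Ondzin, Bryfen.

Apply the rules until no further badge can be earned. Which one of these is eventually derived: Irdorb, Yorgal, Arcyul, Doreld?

Doreld

With Bryfen and Ondpel, Eldond is earned (Rule 11).
With Eldond and Bryfen, Selvor is earned (Rule 8).
With Selvor and Ondzin, Tordor is earned (Rule 10).
With Tordor, Doreld is earned (Rule 7).
No rule produces Yorgal, and it is not given. Arcyul would need Peleld (Rule 2), but Peleld is never earned. Irdorb would need Arcyul, Tordor, and Zanven (Rule 3), but Arcyul is never earned.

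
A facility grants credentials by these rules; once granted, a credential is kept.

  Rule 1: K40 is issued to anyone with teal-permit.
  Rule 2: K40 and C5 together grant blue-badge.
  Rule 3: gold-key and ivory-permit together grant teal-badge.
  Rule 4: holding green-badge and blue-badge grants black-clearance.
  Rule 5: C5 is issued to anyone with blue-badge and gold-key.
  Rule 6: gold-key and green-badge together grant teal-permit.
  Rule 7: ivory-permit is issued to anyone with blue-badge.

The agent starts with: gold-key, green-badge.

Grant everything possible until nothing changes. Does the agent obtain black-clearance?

No

black-clearance would need green-badge and blue-badge (Rule 4), but blue-badge is never granted.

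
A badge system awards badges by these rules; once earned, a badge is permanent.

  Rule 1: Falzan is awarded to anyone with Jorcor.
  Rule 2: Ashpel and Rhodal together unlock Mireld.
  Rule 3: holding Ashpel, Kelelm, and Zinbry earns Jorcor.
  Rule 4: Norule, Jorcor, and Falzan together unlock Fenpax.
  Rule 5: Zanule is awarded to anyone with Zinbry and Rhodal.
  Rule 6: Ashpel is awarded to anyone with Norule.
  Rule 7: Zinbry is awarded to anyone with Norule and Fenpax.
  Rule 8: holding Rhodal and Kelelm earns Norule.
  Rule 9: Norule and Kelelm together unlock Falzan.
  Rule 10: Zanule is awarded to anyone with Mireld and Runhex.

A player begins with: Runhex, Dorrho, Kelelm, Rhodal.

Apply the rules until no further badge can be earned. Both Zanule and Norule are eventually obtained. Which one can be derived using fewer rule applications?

Norule

Norule: With Rhodal and Kelelm, Norule is earned (Rule 8). [1 rule application]
Zanule: With Rhodal and Kelelm, Norule is earned (Rule 8). With Norule, Ashpel is earned (Rule 6). With Ashpel and Rhodal, Mireld is earned (Rule 2). With Mireld and Runhex, Zanule is earned (Rule 10). [4 rule applications]
Norule needs fewer.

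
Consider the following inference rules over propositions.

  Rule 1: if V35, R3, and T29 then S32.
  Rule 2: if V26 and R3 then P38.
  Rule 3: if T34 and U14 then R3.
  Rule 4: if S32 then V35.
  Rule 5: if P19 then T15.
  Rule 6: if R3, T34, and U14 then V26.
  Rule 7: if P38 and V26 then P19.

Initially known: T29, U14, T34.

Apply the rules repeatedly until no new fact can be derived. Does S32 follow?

S32 would need V35, R3, and T29 (Rule 1), but V35 is never established.

No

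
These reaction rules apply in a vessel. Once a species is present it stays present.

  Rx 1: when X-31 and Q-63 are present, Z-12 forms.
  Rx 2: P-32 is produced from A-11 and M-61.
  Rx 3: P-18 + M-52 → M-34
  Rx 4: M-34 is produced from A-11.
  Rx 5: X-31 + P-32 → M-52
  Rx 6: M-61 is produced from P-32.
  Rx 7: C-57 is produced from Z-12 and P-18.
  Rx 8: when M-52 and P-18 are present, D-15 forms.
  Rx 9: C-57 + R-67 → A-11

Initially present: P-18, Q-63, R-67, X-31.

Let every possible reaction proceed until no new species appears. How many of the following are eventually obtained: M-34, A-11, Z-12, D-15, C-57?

X-31 and Q-63 present → Z-12 forms (Rx 1).
Z-12 and P-18 present → C-57 forms (Rx 7).
C-57 and R-67 present → A-11 forms (Rx 9).
A-11 present → M-34 forms (Rx 4).
M-34: reached.
A-11: reached.
Z-12: reached.
D-15 would need M-52 and P-18 (Rx 8), but M-52 never forms.
C-57: reached.
Reached: M-34, A-11, Z-12, and C-57 — 4 of the 5.

4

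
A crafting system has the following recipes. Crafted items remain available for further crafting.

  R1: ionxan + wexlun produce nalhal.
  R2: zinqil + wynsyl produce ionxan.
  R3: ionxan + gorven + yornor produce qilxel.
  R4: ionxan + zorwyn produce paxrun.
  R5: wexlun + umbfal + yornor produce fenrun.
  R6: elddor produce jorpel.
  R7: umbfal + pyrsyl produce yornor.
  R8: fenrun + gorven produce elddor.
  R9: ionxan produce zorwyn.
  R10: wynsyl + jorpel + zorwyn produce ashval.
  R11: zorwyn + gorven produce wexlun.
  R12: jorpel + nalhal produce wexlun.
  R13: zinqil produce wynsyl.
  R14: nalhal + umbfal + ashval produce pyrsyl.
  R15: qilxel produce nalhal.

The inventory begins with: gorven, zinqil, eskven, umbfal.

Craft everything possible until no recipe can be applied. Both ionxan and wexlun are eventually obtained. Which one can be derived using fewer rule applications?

ionxan

ionxan: Using R13, zinqil makes wynsyl. Using R2, zinqil and wynsyl make ionxan. [2 rule applications]
wexlun: Using R13, zinqil makes wynsyl. Using R2, zinqil and wynsyl make ionxan. ionxan → zorwyn (R9). zorwyn + gorven → wexlun (R11). [4 rule applications]
ionxan needs fewer.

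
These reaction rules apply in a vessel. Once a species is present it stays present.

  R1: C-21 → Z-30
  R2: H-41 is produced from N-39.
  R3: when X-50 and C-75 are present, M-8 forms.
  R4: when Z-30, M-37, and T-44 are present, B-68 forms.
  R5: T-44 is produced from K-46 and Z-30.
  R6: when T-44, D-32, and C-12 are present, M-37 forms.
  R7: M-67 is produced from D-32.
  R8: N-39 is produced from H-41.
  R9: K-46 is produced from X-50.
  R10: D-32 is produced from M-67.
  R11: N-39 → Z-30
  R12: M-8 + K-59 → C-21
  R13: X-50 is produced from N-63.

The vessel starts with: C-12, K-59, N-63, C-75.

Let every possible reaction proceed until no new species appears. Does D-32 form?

No

D-32 would need M-67 (R10), but M-67 never forms.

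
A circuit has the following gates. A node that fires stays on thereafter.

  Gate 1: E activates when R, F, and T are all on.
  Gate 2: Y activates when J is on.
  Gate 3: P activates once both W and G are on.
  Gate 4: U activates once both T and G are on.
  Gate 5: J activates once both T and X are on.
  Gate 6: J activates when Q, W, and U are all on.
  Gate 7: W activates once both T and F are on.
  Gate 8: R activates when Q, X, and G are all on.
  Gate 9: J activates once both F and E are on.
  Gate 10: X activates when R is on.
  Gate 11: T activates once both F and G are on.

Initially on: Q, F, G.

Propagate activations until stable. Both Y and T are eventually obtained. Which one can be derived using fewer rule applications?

T: Gate 11: F and G on → T on. [1 rule application]
Y: F and G are on, so T activates (Gate 11). T and F are on, so W activates (Gate 7). T and G are on, so U activates (Gate 4). Gate 6: Q, W, and U on → J on. J is on, so Y activates (Gate 2). [5 rule applications]
T needs fewer.

T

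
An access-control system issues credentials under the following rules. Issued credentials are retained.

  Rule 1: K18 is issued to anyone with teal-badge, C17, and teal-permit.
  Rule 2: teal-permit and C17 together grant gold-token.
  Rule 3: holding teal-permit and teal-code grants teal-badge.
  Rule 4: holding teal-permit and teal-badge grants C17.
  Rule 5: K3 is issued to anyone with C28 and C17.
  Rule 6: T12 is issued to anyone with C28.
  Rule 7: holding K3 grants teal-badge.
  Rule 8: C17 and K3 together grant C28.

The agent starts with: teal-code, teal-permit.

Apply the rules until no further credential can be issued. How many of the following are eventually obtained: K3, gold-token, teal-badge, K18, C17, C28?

Holding teal-permit and teal-code grants teal-badge (Rule 3).
Holding teal-permit and teal-badge grants C17 (Rule 4).
Holding teal-badge, C17, and teal-permit grants K18 (Rule 1).
Holding teal-permit and C17 grants gold-token (Rule 2).
K3 would need C28 and C17 (Rule 5), but C28 is never granted.
gold-token: reached.
teal-badge: reached.
K18: reached.
C17: reached.
C28 would need C17 and K3 (Rule 8), but K3 is never granted.
Reached: gold-token, teal-badge, K18, and C17 — 4 of the 6.

4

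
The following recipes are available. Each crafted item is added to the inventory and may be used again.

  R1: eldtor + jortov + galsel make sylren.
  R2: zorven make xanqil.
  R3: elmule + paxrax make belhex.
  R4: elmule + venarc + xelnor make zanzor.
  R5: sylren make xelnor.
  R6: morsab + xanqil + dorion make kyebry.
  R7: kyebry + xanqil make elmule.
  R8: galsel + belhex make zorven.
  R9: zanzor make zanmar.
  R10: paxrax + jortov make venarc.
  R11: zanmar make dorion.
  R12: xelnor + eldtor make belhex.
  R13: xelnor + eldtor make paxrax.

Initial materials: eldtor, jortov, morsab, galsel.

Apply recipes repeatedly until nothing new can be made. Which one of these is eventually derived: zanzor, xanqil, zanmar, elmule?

eldtor + jortov + galsel → sylren (R1).
sylren → xelnor (R5).
Using R12, xelnor and eldtor make belhex.
Using R8, galsel and belhex make zorven.
Using R2, zorven makes xanqil.
zanzor would need elmule, venarc, and xelnor (R4), but elmule is never obtained. elmule would need kyebry and xanqil (R7), but kyebry is never obtained. zanmar would need zanzor (R9), but zanzor is never obtained.

xanqil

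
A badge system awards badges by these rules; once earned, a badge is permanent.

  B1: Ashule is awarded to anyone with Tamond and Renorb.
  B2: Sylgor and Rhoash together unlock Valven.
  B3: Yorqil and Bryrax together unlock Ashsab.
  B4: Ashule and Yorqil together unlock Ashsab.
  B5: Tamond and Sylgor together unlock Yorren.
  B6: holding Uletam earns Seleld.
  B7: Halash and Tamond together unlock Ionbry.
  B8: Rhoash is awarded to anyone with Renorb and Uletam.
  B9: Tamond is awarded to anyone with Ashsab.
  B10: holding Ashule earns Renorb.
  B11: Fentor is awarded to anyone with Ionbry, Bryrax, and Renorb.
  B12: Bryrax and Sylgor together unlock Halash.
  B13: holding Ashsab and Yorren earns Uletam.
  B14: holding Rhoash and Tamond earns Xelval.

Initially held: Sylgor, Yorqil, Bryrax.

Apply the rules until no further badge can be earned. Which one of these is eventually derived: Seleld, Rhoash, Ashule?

Seleld

With Yorqil and Bryrax, Ashsab is earned (B3).
With Ashsab, Tamond is earned (B9).
With Tamond and Sylgor, Yorren is earned (B5).
With Ashsab and Yorren, Uletam is earned (B13).
With Uletam, Seleld is earned (B6).
Ashule would need Tamond and Renorb (B1), but Renorb is never earned. Rhoash would need Renorb and Uletam (B8), but Renorb is never earned.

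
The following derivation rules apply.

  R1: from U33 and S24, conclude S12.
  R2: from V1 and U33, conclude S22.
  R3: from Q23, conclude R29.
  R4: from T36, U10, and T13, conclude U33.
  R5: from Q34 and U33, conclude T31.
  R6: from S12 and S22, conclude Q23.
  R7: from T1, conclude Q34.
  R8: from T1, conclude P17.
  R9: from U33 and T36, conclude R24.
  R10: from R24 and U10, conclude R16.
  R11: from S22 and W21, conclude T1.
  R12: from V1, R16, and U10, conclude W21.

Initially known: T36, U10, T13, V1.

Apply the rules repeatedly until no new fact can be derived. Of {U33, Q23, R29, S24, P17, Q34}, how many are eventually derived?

From T36, U10, and T13, R4 gives U33.
From U33 and T36, R9 gives R24.
V1 and U33 hold, so S22 follows (R2).
R24 and U10 hold, so R16 follows (R10).
From V1, R16, and U10, R12 gives W21.
S22 and W21 hold, so T1 follows (R11).
T1 holds, so P17 follows (R8).
T1 holds, so Q34 follows (R7).
U33: reached.
Q23 would need S12 and S22 (R6), but S12 is never established.
R29 would need Q23 (R3), but Q23 is never established.
No rule produces S24, and it is not given.
P17: reached.
Q34: reached.
Reached: U33, P17, and Q34 — 3 of the 6.

3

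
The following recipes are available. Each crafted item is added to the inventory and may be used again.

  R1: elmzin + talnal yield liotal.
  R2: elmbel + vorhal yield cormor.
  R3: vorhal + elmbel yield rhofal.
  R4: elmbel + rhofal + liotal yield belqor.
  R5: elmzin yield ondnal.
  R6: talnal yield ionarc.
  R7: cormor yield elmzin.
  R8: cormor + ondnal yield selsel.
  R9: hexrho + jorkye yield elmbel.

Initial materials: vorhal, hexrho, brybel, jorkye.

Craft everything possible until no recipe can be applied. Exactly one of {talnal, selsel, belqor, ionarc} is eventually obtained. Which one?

hexrho + jorkye → elmbel (R9).
Using R2, elmbel and vorhal make cormor.
cormor → elmzin (R7).
Using R5, elmzin makes ondnal.
cormor + ondnal → selsel (R8).
belqor would need elmbel, rhofal, and liotal (R4), but liotal is never obtained. No rule produces talnal, and it is not given. ionarc would need talnal (R6), but talnal is never obtained.

selsel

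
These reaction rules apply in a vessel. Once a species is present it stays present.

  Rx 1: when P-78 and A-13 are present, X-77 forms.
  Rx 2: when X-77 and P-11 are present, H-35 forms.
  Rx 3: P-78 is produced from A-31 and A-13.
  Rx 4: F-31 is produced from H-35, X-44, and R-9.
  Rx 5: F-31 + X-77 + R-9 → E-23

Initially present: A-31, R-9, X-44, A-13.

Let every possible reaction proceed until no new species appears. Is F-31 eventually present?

F-31 would need H-35, X-44, and R-9 (Rx 4), but H-35 never forms.

No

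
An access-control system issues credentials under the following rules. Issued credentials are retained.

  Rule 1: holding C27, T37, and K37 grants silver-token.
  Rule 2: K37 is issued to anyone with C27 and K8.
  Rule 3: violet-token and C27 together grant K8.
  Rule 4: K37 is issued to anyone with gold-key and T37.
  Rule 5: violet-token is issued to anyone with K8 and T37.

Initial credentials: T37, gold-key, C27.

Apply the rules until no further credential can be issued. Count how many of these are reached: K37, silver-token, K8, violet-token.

2

Holding gold-key and T37 grants K37 (Rule 4).
Holding C27, T37, and K37 grants silver-token (Rule 1).
K37: reached.
silver-token: reached.
K8 would need violet-token and C27 (Rule 3), but violet-token is never granted.
violet-token would need K8 and T37 (Rule 5), but K8 is never granted.
Reached: K37 and silver-token — 2 of the 4.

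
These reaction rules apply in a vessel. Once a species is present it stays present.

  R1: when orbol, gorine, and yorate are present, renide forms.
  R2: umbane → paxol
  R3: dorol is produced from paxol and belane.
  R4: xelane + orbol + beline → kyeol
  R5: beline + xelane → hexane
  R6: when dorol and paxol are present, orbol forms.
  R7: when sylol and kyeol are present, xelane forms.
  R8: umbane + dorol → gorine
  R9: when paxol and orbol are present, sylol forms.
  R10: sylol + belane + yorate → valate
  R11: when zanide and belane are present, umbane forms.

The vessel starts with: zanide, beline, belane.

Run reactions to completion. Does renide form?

No

renide would need orbol, gorine, and yorate (R1), but yorate never forms.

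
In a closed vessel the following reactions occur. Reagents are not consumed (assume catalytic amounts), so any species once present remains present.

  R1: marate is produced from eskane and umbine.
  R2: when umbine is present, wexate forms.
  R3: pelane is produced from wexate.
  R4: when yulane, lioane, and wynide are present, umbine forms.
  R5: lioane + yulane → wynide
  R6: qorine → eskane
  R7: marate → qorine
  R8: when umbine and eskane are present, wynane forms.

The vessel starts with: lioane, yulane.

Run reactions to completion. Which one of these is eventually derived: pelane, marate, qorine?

pelane

lioane and yulane present → wynide forms (R5).
yulane, lioane, and wynide present → umbine forms (R4).
umbine present → wexate forms (R2).
wexate present → pelane forms (R3).
qorine would need marate (R7), but marate never forms. marate would need eskane and umbine (R1), but eskane never forms.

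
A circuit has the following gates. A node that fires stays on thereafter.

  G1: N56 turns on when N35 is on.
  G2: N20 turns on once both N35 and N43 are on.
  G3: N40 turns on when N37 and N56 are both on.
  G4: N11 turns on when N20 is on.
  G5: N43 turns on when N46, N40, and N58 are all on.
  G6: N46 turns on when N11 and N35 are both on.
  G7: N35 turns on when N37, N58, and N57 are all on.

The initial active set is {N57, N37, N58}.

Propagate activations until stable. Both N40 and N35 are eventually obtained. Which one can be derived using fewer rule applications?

N35

N35: G7: N37, N58, and N57 on → N35 on. [1 rule application]
N40: N37, N58, and N57 are on, so N35 turns on (G7). G1: N35 on → N56 on. G3: N37 and N56 on → N40 on. [3 rule applications]
N35 needs fewer.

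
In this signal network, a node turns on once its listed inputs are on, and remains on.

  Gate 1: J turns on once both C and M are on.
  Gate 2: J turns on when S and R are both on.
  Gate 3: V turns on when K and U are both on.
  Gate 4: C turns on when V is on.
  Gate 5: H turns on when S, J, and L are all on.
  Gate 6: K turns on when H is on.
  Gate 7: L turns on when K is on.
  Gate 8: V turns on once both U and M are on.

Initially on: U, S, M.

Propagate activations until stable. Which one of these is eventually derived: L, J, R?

J

U and M are on, so V turns on (Gate 8).
V is on, so C turns on (Gate 4).
Gate 1: C and M on → J on.
No rule produces R, and it is not given. L would need K (Gate 7), but K never turns on.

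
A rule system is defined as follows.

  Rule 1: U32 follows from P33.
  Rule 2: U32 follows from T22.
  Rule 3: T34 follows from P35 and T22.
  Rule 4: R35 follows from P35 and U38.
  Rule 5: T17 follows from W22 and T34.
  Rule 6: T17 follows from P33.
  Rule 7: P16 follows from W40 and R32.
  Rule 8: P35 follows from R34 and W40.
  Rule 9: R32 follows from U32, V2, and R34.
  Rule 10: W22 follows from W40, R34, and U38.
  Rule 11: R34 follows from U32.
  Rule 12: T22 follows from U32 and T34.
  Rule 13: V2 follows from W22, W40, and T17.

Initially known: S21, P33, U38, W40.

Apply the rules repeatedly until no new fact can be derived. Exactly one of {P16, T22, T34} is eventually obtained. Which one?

P33 holds, so U32 follows (Rule 1).
From P33, Rule 6 gives T17.
U32 holds, so R34 follows (Rule 11).
W40, R34, and U38 hold, so W22 follows (Rule 10).
W22, W40, and T17 hold, so V2 follows (Rule 13).
From U32, V2, and R34, Rule 9 gives R32.
From W40 and R32, Rule 7 gives P16.
T22 would need U32 and T34 (Rule 12), but T34 is never established. T34 would need P35 and T22 (Rule 3), but T22 is never established.

P16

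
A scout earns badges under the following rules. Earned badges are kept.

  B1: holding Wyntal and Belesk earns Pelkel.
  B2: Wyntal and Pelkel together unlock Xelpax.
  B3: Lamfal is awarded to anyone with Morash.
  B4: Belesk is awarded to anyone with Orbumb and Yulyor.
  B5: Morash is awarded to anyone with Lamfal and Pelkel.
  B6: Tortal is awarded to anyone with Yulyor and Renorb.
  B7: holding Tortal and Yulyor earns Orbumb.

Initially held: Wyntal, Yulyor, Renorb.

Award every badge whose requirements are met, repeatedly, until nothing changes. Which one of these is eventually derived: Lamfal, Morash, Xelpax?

Xelpax

With Yulyor and Renorb, Tortal is earned (B6).
With Tortal and Yulyor, Orbumb is earned (B7).
With Orbumb and Yulyor, Belesk is earned (B4).
With Wyntal and Belesk, Pelkel is earned (B1).
With Wyntal and Pelkel, Xelpax is earned (B2).
Morash would need Lamfal and Pelkel (B5), but Lamfal is never earned. Lamfal would need Morash (B3), but Morash is never earned.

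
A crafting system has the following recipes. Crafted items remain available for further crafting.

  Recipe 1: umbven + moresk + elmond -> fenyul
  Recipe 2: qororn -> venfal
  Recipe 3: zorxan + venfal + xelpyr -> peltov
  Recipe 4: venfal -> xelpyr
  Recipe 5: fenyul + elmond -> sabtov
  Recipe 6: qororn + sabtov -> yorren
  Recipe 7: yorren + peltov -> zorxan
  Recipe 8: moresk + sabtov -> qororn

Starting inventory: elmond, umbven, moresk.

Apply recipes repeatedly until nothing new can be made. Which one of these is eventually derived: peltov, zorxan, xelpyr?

xelpyr

Using Recipe 1, umbven, moresk, and elmond make fenyul.
fenyul + elmond -> sabtov (Recipe 5).
Using Recipe 8, moresk and sabtov make qororn.
Using Recipe 2, qororn makes venfal.
venfal -> xelpyr (Recipe 4).
peltov would need zorxan, venfal, and xelpyr (Recipe 3), but zorxan is never obtained. zorxan would need yorren and peltov (Recipe 7), but peltov is never obtained.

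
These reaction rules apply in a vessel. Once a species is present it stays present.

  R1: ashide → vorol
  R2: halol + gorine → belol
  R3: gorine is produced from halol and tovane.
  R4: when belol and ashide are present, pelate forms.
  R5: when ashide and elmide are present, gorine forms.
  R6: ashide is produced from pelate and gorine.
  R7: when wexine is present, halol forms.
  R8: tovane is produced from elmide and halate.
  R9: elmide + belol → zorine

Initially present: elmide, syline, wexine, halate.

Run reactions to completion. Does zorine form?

elmide and halate present → tovane forms (R8).
wexine present → halol forms (R7).
halol and tovane present → gorine forms (R3).
halol and gorine present → belol forms (R2).
elmide and belol present → zorine forms (R9).

Yes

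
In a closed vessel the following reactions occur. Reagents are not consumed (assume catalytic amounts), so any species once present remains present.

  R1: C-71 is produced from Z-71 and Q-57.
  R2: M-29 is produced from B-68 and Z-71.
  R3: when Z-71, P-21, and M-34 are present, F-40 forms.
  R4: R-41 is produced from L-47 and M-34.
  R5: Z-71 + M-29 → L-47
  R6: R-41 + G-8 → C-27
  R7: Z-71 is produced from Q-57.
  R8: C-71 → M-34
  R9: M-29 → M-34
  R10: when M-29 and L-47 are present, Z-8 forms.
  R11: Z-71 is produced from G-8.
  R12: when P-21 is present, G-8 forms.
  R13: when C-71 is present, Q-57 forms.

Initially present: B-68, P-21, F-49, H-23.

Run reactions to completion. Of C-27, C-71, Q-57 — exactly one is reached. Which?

P-21 present → G-8 forms (R12).
G-8 present → Z-71 forms (R11).
B-68 and Z-71 present → M-29 forms (R2).
Z-71 and M-29 present → L-47 forms (R5).
M-29 present → M-34 forms (R9).
L-47 and M-34 present → R-41 forms (R4).
R-41 and G-8 present → C-27 forms (R6).
C-71 would need Z-71 and Q-57 (R1), but Q-57 never forms. Q-57 would need C-71 (R13), but C-71 never forms.

C-27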